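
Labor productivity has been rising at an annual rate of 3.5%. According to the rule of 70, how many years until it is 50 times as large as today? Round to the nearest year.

about 113 years

At 3.5% it doubles every 70/3.5 ≈ 20.00 years.
Reaching 50× takes log₂(50) ≈ 5.64 doublings.
5.64 × 20.00 ≈ 113 years.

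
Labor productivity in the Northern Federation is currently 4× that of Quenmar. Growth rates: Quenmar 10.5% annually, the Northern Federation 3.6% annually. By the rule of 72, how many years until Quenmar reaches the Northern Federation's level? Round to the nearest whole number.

around 21 years

The growth-rate gap is 10.5% − 3.6% = 6.9 percentage points.
So the ratio between them halves every 72/6.9 ≈ 10.43 years.
A 4× gap closes after 2 halvings: 2 × 10.43 ≈ 21 years.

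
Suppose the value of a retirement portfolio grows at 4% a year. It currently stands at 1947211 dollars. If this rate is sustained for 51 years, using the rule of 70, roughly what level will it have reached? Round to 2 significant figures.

It doubles every 70/4 ≈ 17.50 years, so 51 years is 2.91 doublings.
2^2.91 ≈ 7.52; 1947211 × 7.52 ≈ 15000000 dollars.

roughly 15000000 dollars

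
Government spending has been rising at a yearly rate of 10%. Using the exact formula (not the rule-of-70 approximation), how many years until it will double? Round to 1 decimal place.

7.3 years

t = ln(2) / ln(1 + 0.1) = 0.6931 / 0.095310 ≈ 7.27.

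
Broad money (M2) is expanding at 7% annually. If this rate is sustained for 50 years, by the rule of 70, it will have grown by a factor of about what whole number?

70/7 ≈ 10.00 years per doubling.
50 years fits 5 doublings: 2^5 = 32.

32 times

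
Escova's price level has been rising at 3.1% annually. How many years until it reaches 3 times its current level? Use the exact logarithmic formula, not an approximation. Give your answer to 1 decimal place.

36.0 years

t = ln(3) / ln(1 + 0.031) = 1.0986 / 0.030529 ≈ 35.99.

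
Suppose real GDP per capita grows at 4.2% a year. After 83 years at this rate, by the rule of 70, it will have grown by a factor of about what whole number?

At 4.2% one doubling takes ≈ 16.67 years; 83 years is 5 of them, so ×32.

about 32 times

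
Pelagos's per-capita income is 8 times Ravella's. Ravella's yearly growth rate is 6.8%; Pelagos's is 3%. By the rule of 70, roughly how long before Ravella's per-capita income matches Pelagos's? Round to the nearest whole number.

around 55 years

The growth-rate gap is 6.8% − 3% = 3.8 percentage points.
So the ratio between them halves every 70/3.8 ≈ 18.42 years.
An 8 times gap closes after 3 halvings: 3 × 18.42 ≈ 55 years.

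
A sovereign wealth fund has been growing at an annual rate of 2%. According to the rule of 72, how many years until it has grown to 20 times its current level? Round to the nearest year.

One doubling takes 72/2 = 36.00 years.
Reaching 20× takes log₂(20) ≈ 4.32 doublings.
4.32 × 36.00 ≈ 156 years.

≈ 156 years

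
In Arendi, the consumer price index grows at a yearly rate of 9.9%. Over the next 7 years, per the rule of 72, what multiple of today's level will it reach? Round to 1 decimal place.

around 1.9 times

Doubling time ≈ 72/9.9 = 7.27 years.
7 years / 7.27 ≈ 0.96 doublings → factor 2^0.96 ≈ 1.9.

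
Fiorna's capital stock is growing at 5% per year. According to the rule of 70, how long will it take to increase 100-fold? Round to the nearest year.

93 years

At 5% it doubles every 70/5 ≈ 14.00 years.
100× is log₂ 100 ≈ 6.64 doublings, so ≈ 6.64 × 14.00 = 93 years.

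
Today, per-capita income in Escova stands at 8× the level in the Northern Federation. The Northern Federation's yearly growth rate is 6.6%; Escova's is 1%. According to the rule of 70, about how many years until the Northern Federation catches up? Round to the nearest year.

around 38 years

the Northern Federation gains on Escova at 6.6% − 1% = 5.6 points a year.
At that relative rate the gap halves every 70/5.6 ≈ 12.50 years.
An 8× gap closes after 3 halvings: 3 × 12.50 ≈ 38 years.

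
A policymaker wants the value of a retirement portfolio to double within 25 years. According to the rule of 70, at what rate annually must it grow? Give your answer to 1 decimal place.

70 / 25 ≈ 2.80, so about 2.8% annually.

around 2.8%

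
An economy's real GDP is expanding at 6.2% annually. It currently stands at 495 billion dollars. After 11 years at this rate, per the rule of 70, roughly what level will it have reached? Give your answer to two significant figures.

around 970 billion dollars

Doubling time ≈ 70/6.2 = 11.29 years.
11 years is 11/11.29 ≈ 0.97 doublings, a factor of 2^0.97 ≈ 1.96.
495 × 1.96 ≈ 970 billion dollars.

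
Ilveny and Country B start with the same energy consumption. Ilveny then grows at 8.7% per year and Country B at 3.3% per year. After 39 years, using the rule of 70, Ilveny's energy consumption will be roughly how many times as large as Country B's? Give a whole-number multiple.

Rate gap = 8.7% − 3.3% = 5.4 points.
The ratio doubles every 70/5.4 ≈ 12.96 years.
39/12.96 ≈ 3.01 doublings → ratio ≈ 2^3.01 ≈ 8.

approximately 8 times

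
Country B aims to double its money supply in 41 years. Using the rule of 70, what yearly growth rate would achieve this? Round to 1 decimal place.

70 / 41 ≈ 1.71, so about 1.7% per year.

roughly 1.7% per year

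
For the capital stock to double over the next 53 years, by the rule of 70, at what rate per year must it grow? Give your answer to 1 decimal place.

about 1.3%

70 / 53 ≈ 1.32, so about 1.3% per year.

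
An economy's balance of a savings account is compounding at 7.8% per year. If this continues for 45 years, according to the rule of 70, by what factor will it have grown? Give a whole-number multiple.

Doubling time ≈ 70/7.8 = 8.97 years.
45/8.97 ≈ 5 doublings, so about 2^5 = 32×.

32 times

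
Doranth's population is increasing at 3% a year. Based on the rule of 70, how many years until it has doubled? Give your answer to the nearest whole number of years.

≈ 23 years

Doubling time ≈ 70 / 3 = 23.33 years.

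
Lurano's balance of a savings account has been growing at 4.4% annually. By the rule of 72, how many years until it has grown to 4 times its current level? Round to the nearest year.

approximately 33 years

At 4.4% it doubles every 72/4.4 ≈ 16.36 years.
4 = 2^2, so 2 doublings → 33 years.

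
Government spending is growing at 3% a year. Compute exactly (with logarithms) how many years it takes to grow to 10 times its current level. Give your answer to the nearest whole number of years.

78 years

t = ln(10) / ln(1 + 0.03) = 2.3026 / 0.029559 ≈ 77.90.
≈ 78 years.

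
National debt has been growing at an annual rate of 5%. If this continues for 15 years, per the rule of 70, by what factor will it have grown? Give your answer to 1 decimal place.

≈ 2.1 times

Doubles every ≈ 14.00 years (70/5).
15 years is 1.07 doublings; 2^1.07 ≈ 2.1×.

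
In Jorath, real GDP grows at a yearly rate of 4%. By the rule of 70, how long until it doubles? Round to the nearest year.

Doubling time ≈ 70 / 4 = 17.50 years.

approximately 18 years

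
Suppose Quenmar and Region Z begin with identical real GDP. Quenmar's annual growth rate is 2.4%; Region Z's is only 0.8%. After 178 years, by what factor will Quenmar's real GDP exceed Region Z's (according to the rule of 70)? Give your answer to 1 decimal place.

16.8 times

Only the 1.6-point difference matters.
70/1.6 ≈ 43.75 years per doubling of the ratio; 178 years gives 4.07 doublings, so ≈ 16.8×.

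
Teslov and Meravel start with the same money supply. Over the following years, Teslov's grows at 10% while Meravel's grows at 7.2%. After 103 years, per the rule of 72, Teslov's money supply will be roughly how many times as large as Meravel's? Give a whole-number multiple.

16 times

Teslov pulls ahead at 2.8 pp per year, so the ratio doubles every 72/2.8 ≈ 25.71 years.
In 103 years that's 4.01 doublings: 2^4.01 ≈ 16.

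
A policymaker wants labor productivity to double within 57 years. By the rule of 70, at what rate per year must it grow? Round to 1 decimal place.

70 / 57 ≈ 1.23, so about 1.2% per year.

about 1.2% per year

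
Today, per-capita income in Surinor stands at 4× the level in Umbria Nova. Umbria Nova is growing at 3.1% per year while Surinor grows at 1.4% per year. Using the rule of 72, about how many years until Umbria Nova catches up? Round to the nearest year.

What matters is the difference: 1.7 pp.
Rule of 72 on the gap: the ratio halves every 72/1.7 ≈ 42.35 years.
A 4× gap closes after 2 halvings: 2 × 42.35 ≈ 85 years.

≈ 85 years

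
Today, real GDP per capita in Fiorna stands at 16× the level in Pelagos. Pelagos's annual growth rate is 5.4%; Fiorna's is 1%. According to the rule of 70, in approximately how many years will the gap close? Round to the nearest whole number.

approximately 64 years

The growth-rate gap is 5.4% − 1% = 4.4 percentage points.
So the ratio between them halves every 70/4.4 ≈ 15.91 years.
A 16× gap closes after 4 halvings: 4 × 15.91 ≈ 64 years.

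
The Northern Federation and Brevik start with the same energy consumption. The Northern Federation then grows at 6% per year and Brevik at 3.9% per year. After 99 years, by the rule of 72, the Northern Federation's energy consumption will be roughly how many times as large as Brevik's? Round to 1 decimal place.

≈ 7.4 times

Only the 2.1-point difference matters.
72/2.1 ≈ 34.29 years per doubling of the ratio; 99 years gives 2.89 doublings, so ≈ 7.4×.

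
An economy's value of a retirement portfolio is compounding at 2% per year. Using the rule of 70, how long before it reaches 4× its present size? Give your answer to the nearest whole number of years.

Doubling time ≈ 70/2 = 35.00 years.
4× is 2 doublings, so 2 × 35.00 ≈ 70 years.

around 70 years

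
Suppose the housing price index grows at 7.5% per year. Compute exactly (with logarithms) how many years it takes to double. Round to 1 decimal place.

t = ln(2) / ln(1 + 0.075) = 0.6931 / 0.072321 ≈ 9.58.

9.6 years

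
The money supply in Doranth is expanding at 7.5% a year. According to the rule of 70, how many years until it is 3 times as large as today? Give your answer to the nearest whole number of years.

roughly 15 years

At 7.5% it doubles every 70/7.5 ≈ 9.33 years.
3× is log₂ 3 ≈ 1.58 doublings, so ≈ 1.58 × 9.33 = 15 years.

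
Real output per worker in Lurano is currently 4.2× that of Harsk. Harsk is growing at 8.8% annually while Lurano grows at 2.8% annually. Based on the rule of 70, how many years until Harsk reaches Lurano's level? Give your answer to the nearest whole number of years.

approximately 24 years

What matters is the difference: 6 pp.
Rule of 70 on the gap: the ratio halves every 70/6 ≈ 11.67 years.
A 4.2× gap takes log₂(4.2) ≈ 2.07 halvings to close: 2.07 × 11.67 ≈ 24 years.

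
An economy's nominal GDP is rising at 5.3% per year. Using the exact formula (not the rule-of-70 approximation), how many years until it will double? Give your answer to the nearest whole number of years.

13 years

t = ln(2) / ln(1 + 0.053) = 0.6931 / 0.051643 ≈ 13.42.
≈ 13 years.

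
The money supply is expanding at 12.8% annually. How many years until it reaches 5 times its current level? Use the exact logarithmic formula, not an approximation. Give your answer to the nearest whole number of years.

13 years

t = ln(5) / ln(1 + 0.128) = 1.6094 / 0.120446 ≈ 13.36.
≈ 13 years.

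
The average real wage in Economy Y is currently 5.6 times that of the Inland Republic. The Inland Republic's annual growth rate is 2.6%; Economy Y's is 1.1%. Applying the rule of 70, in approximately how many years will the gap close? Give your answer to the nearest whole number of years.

roughly 116 years

The growth-rate gap is 2.6% − 1.1% = 1.5 percentage points.
So the ratio between them halves every 70/1.5 ≈ 46.67 years.
A 5.6 times gap takes log₂(5.6) ≈ 2.49 halvings to close: 2.49 × 46.67 ≈ 116 years.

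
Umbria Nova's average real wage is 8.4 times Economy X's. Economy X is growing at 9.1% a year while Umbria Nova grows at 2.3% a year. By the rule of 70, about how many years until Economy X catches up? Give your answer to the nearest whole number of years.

32 years

What matters is the difference: 6.8 pp.
Rule of 70 on the gap: the ratio halves every 70/6.8 ≈ 10.29 years.
An 8.4 times gap takes log₂(8.4) ≈ 3.07 halvings to close: 3.07 × 10.29 ≈ 32 years.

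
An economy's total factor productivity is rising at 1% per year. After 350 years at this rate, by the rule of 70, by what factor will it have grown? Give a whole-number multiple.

At 1% one doubling takes ≈ 70.00 years; 350 years is 5 of them, so ×32.

≈ 32 times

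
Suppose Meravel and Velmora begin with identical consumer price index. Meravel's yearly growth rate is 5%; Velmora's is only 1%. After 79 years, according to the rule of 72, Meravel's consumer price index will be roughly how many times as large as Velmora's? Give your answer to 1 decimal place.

roughly 21.0 times

Only the 4-point difference matters.
72/4 ≈ 18.00 years per doubling of the ratio; 79 years gives 4.39 doublings, so ≈ 21.0×.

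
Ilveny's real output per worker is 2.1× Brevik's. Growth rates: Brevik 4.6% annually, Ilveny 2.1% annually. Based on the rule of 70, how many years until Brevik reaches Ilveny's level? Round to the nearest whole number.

Brevik gains on Ilveny at 4.6% − 2.1% = 2.5 points a year.
At that relative rate the gap halves every 70/2.5 ≈ 28.00 years.
A 2.1× gap takes log₂(2.1) ≈ 1.07 halvings to close: 1.07 × 28.00 ≈ 30 years.

approximately 30 years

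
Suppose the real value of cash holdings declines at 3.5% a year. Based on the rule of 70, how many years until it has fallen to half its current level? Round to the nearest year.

Halving time ≈ 70 / 3.5 = 20.00 → 20 years.

about 20 years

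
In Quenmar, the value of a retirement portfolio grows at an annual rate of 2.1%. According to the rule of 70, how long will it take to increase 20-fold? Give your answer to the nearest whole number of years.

At 2.1% it doubles every 70/2.1 ≈ 33.33 years.
Reaching 20× takes log₂(20) ≈ 4.32 doublings.
4.32 × 33.33 ≈ 144 years.

approximately 144 years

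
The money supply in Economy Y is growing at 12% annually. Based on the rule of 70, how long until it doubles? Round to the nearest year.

about 6 years

Doubling time ≈ 70 / 12 = 5.83 years.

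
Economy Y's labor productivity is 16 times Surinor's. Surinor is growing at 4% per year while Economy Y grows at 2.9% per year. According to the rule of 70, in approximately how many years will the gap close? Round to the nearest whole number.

The growth-rate gap is 4% − 2.9% = 1.1 percentage points.
So the ratio between them halves every 70/1.1 ≈ 63.64 years.
A 16 times gap closes after 4 halvings: 4 × 63.64 ≈ 255 years.

around 255 years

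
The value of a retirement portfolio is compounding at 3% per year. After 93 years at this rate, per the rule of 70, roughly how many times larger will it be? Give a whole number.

Doubling time ≈ 70/3 = 23.33 years.
93/23.33 ≈ 4 doublings, so about 2^4 = 16×.

≈ 16 times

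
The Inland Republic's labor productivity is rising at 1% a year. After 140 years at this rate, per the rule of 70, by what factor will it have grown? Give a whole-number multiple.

Doubling time ≈ 70/1 = 70.00 years.
140/70.00 ≈ 2 doublings, so about 2^2 = 4×.

4 times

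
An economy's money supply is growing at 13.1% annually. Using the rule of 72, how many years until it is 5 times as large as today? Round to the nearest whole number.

At 13.1% it doubles every 72/13.1 ≈ 5.50 years.
5× is log₂ 5 ≈ 2.32 doublings, so ≈ 2.32 × 5.50 = 13 years.

about 13 years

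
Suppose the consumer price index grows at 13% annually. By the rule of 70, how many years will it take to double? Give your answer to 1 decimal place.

70/13 ≈ 5.38, so it doubles roughly every 5.4 years.

5.4 years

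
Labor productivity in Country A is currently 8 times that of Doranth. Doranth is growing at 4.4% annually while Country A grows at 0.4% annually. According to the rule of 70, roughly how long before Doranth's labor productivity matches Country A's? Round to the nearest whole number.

≈ 53 years

Doranth gains on Country A at 4.4% − 0.4% = 4 points a year.
At that relative rate the gap halves every 70/4 ≈ 17.50 years.
An 8 times gap closes after 3 halvings: 3 × 17.50 ≈ 53 years.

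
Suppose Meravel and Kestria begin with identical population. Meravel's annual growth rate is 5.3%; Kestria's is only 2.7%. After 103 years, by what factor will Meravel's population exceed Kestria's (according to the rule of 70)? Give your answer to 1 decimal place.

Meravel pulls ahead at 2.6 pp per year, so the ratio doubles every 70/2.6 ≈ 26.92 years.
In 103 years that's 3.83 doublings: 2^3.83 ≈ 14.2.

around 14.2 times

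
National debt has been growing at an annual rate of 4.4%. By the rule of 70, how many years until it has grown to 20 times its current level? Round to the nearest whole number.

At 4.4% it doubles every 70/4.4 ≈ 15.91 years.
20× is log₂ 20 ≈ 4.32 doublings, so ≈ 4.32 × 15.91 = 69 years.

about 69 years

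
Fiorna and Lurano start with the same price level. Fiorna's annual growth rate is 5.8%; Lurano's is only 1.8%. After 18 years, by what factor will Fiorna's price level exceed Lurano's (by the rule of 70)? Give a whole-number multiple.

roughly 2 times

Rate gap = 5.8% − 1.8% = 4 points.
The ratio doubles every 70/4 ≈ 17.50 years.
18/17.50 ≈ 1.03 doublings → ratio ≈ 2^1.03 ≈ 2.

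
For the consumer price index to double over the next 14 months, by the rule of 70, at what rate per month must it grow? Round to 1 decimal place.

5.0%

70 / 14 ≈ 5.00, so about 5.0% per month.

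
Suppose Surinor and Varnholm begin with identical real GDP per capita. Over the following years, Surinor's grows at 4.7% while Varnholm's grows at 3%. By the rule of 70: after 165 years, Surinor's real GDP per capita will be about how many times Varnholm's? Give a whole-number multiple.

Rate gap = 4.7% − 3% = 1.7 points.
The ratio doubles every 70/1.7 ≈ 41.18 years.
165/41.18 ≈ 4.01 doublings → ratio ≈ 2^4.01 ≈ 16.

roughly 16 times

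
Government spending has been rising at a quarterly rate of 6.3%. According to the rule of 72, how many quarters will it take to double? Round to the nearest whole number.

72/6.3 ≈ 11.43, so it doubles roughly every 11 quarters.

approximately 11 quarters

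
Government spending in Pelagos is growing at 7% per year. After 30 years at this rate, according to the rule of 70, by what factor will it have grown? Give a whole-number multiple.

70/7 ≈ 10.00 years per doubling.
30 years fits 3 doublings: 2^3 = 8.

8 times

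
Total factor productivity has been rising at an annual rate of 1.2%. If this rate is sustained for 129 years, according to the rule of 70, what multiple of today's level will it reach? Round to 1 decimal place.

≈ 4.6 times

Doubling time ≈ 70/1.2 = 58.33 years.
129 years / 58.33 ≈ 2.21 doublings → factor 2^2.21 ≈ 4.6.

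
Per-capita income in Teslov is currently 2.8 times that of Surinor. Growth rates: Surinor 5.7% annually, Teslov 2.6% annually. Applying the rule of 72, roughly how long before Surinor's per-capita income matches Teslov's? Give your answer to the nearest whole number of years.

The growth-rate gap is 5.7% − 2.6% = 3.1 percentage points.
So the ratio between them halves every 72/3.1 ≈ 23.23 years.
A 2.8 times gap takes log₂(2.8) ≈ 1.49 halvings to close: 1.49 × 23.23 ≈ 35 years.

35 years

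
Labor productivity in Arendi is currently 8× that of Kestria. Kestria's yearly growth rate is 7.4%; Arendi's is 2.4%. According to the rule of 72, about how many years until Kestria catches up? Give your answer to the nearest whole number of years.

The growth-rate gap is 7.4% − 2.4% = 5 percentage points.
So the ratio between them halves every 72/5 ≈ 14.40 years.
An 8× gap closes after 3 halvings: 3 × 14.40 ≈ 43 years.

about 43 years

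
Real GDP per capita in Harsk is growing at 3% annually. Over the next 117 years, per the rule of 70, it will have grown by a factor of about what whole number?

32 times

70/3 ≈ 23.33 years per doubling.
117 years fits 5 doublings: 2^5 = 32.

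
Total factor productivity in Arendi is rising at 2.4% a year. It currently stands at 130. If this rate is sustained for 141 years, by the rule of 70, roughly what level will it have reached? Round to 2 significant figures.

3700

It doubles every 70/2.4 ≈ 29.17 years, so 141 years is 4.83 doublings.
2^4.83 ≈ 28.44; 130 × 28.44 ≈ 3700.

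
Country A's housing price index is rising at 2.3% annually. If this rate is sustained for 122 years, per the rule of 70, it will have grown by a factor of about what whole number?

Doubling time ≈ 70/2.3 = 30.43 years.
122/30.43 ≈ 4 doublings, so about 2^4 = 16×.

about 16 times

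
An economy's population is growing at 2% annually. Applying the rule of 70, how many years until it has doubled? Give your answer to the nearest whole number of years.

70/2 ≈ 35.00, so it doubles roughly every 35 years.

around 35 years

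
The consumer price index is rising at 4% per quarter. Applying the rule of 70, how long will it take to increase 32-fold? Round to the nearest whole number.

around 88 quarters

Doubling time ≈ 70/4 = 17.50 quarters.
32× is 5 doublings, so 5 × 17.50 ≈ 88 quarters.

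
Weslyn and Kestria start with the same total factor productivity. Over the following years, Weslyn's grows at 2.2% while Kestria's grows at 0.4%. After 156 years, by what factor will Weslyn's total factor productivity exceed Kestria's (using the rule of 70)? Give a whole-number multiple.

≈ 16 times

Only the 1.8-point difference matters.
70/1.8 ≈ 38.89 years per doubling of the ratio; 156 years gives 4.01 doublings, so ≈ 16×.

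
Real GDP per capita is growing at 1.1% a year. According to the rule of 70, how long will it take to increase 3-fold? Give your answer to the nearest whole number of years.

One doubling takes 70/1.1 = 63.64 years.
3× is log₂ 3 ≈ 1.58 doublings, so ≈ 1.58 × 63.64 = 101 years.

around 101 years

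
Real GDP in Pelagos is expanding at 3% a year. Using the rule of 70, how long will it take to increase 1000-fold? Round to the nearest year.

approximately 233 years

Doubling time ≈ 70/3 = 23.33 years.
1000× is log₂ 1000 ≈ 9.97 doublings, so ≈ 9.97 × 23.33 = 233 years.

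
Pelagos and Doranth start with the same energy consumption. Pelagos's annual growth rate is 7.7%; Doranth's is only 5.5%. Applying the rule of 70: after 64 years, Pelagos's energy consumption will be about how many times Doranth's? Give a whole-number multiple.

Pelagos pulls ahead at 2.2 pp per year, so the ratio doubles every 70/2.2 ≈ 31.82 years.
In 64 years that's 2.01 doublings: 2^2.01 ≈ 4.

around 4 times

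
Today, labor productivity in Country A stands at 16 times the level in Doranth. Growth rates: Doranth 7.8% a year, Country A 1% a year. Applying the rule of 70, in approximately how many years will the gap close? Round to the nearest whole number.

≈ 41 years

The growth-rate gap is 7.8% − 1% = 6.8 percentage points.
So the ratio between them halves every 70/6.8 ≈ 10.29 years.
A 16 times gap closes after 4 halvings: 4 × 10.29 ≈ 41 years.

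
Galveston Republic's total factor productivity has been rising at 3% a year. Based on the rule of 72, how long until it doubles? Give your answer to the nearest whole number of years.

72/3 ≈ 24.00, so it doubles roughly every 24 years.

around 24 years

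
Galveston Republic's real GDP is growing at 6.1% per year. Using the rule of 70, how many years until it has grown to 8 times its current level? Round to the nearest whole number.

roughly 34 years

Doubling time ≈ 70/6.1 = 11.48 years.
8× is 3 doublings, so 3 × 11.48 ≈ 34 years.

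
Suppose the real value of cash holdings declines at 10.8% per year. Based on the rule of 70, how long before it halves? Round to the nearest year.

The rule works in reverse for decay: 70/10.8 ≈ 6.48 years to halve.

6 years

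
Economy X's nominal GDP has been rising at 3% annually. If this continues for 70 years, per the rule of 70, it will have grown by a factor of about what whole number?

At 3% one doubling takes ≈ 23.33 years; 70 years is 3 of them, so ×8.

around 8 times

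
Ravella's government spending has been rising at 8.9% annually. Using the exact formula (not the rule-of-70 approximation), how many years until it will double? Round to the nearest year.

8 years

t = ln(2) / ln(1 + 0.089) = 0.6931 / 0.085260 ≈ 8.13.
≈ 8 years.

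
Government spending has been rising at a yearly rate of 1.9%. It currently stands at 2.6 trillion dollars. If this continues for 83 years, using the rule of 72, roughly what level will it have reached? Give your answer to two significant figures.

Doubling time ≈ 72/1.9 = 37.89 years.
83 years is 83/37.89 ≈ 2.19 doublings, a factor of 2^2.19 ≈ 4.56.
2.6 × 4.56 ≈ 12 trillion dollars.

approximately 12 trillion dollars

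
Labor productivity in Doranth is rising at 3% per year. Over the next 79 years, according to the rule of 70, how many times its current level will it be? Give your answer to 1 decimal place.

Doubling time ≈ 70/3 = 23.33 years.
79 years / 23.33 ≈ 3.39 doublings → factor 2^3.39 ≈ 10.5.

approximately 10.5 times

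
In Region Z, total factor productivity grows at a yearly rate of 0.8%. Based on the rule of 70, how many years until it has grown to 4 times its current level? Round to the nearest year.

about 175 years

At 0.8% it doubles every 70/0.8 ≈ 87.50 years.
4 = 2^2, so 2 doublings → 175 years.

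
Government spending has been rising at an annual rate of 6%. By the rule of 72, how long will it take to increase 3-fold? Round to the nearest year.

At 6% it doubles every 72/6 ≈ 12.00 years.
Reaching 3× takes log₂(3) ≈ 1.58 doublings.
1.58 × 12.00 ≈ 19 years.

around 19 years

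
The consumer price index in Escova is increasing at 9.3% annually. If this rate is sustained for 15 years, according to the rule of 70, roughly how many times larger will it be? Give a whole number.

70/9.3 ≈ 7.53 years per doubling.
15 years fits 2 doublings: 2^2 = 4.

≈ 4 times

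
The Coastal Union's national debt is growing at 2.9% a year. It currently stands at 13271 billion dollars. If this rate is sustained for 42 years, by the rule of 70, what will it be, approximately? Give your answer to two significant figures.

It doubles every 70/2.9 ≈ 24.14 years, so 42 years is 1.74 doublings.
2^1.74 ≈ 3.34; 13271 × 3.34 ≈ 44000 billion dollars.

about 44000 billion dollars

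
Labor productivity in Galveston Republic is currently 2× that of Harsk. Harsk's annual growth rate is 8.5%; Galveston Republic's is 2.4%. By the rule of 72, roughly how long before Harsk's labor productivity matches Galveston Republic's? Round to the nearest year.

The growth-rate gap is 8.5% − 2.4% = 6.1 percentage points.
So the ratio between them halves every 72/6.1 ≈ 11.80 years.
A 2× gap closes after 1 halving: 1 × 11.80 ≈ 12 years.

about 12 years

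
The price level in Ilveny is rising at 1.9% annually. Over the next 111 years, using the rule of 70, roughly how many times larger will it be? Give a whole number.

70/1.9 ≈ 36.84 years per doubling.
111 years fits 3 doublings: 2^3 = 8.

≈ 8 times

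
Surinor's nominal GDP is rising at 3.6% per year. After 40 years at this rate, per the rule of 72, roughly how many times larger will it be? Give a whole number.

Doubling time ≈ 72/3.6 = 20.00 years.
40/20.00 ≈ 2 doublings, so about 2^2 = 4×.

roughly 4 times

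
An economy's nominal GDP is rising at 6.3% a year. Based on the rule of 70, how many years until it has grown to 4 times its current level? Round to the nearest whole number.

One doubling takes 70/6.3 = 11.11 years.
4× is 2 doublings, so 2 × 11.11 ≈ 22 years.

around 22 years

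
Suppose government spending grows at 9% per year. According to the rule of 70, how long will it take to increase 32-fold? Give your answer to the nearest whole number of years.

One doubling takes 70/9 = 7.78 years.
32× is 5 doublings, so 5 × 7.78 ≈ 39 years.

around 39 years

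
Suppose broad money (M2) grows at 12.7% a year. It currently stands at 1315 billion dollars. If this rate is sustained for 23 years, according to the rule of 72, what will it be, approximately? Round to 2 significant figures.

Doubling time ≈ 72/12.7 = 5.67 years.
23 years is 23/5.67 ≈ 4.06 doublings, a factor of 2^4.06 ≈ 16.68.
1315 × 16.68 ≈ 22000 billion dollars.

roughly 22000 billion dollars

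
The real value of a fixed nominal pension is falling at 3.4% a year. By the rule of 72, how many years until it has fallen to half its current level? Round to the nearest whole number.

around 21 years

The rule works in reverse for decay: 72/3.4 ≈ 21.18 years to halve.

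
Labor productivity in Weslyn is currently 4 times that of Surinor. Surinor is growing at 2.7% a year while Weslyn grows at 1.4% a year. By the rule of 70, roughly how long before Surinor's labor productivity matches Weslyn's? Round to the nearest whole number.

approximately 108 years

What matters is the difference: 1.3 pp.
Rule of 70 on the gap: the ratio halves every 70/1.3 ≈ 53.85 years.
A 4 times gap closes after 2 halvings: 2 × 53.85 ≈ 108 years.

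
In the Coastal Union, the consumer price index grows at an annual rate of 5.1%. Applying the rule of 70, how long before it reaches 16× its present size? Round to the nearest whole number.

Doubling time ≈ 70/5.1 = 13.73 years.
16 = 2^4, so 4 doublings → 55 years.

about 55 years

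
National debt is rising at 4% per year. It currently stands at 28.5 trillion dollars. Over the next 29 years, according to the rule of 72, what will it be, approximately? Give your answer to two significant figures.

It doubles every 72/4 ≈ 18.00 years, so 29 years is 1.61 doublings.
2^1.61 ≈ 3.05; 28.5 × 3.05 ≈ 87 trillion dollars.

approximately 87 trillion dollars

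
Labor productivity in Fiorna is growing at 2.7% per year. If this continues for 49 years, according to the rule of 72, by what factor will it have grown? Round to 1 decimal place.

Doubles every ≈ 26.67 years (72/2.7).
49 years is 1.84 doublings; 2^1.84 ≈ 3.6×.

about 3.6 times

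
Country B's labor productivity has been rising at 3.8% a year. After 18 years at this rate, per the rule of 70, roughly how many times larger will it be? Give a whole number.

roughly 2 times

70/3.8 ≈ 18.42 years per doubling.
18 years fits 1 doubling: 2^1 = 2.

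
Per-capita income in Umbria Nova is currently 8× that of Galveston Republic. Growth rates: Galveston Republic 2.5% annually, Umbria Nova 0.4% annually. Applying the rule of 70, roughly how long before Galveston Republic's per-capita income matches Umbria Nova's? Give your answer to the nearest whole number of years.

about 100 years

What matters is the difference: 2.1 pp.
Rule of 70 on the gap: the ratio halves every 70/2.1 ≈ 33.33 years.
An 8× gap closes after 3 halvings: 3 × 33.33 ≈ 100 years.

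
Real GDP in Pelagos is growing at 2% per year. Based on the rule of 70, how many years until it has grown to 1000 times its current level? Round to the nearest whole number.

approximately 349 years

Doubling time ≈ 70/2 = 35.00 years.
Reaching 1000× takes log₂(1000) ≈ 9.97 doublings.
9.97 × 35.00 ≈ 349 years.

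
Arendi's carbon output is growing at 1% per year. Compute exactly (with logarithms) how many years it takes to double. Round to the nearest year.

70 years

t = ln(2) / ln(1 + 0.01) = 0.6931 / 0.009950 ≈ 69.66.
≈ 70 years.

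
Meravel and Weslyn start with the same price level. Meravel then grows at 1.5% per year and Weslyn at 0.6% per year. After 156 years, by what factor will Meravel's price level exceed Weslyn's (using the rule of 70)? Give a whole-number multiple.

around 4 times

Meravel pulls ahead at 0.9 pp per year, so the ratio doubles every 70/0.9 ≈ 77.78 years.
In 156 years that's 2.01 doublings: 2^2.01 ≈ 4.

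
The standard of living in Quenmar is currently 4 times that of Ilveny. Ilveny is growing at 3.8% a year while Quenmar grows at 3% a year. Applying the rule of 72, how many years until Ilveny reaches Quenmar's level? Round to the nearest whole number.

roughly 180 years

The growth-rate gap is 3.8% − 3% = 0.8 percentage points.
So the ratio between them halves every 72/0.8 ≈ 90.00 years.
A 4 times gap closes after 2 halvings: 2 × 90.00 ≈ 180 years.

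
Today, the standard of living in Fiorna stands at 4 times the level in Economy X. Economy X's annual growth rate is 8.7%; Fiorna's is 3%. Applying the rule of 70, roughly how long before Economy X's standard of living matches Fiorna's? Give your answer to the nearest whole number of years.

What matters is the difference: 5.7 pp.
Rule of 70 on the gap: the ratio halves every 70/5.7 ≈ 12.28 years.
A 4 times gap closes after 2 halvings: 2 × 12.28 ≈ 25 years.

25 years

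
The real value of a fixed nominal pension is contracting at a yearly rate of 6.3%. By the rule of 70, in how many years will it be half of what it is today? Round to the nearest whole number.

Falling at 6.3%, it halves about every 70/6.3 = 11.11 years.

around 11 years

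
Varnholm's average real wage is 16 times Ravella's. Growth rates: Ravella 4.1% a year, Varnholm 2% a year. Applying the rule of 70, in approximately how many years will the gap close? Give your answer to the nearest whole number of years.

The growth-rate gap is 4.1% − 2% = 2.1 percentage points.
So the ratio between them halves every 70/2.1 ≈ 33.33 years.
A 16 times gap closes after 4 halvings: 4 × 33.33 ≈ 133 years.

roughly 133 years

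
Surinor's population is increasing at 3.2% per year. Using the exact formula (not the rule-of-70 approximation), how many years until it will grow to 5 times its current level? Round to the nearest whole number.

51 years

t = ln(5) / ln(1 + 0.032) = 1.6094 / 0.031499 ≈ 51.09.
≈ 51 years.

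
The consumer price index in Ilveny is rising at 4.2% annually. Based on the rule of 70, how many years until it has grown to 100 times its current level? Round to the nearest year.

111 years

One doubling takes 70/4.2 = 16.67 years.
Reaching 100× takes log₂(100) ≈ 6.64 doublings.
6.64 × 16.67 ≈ 111 years.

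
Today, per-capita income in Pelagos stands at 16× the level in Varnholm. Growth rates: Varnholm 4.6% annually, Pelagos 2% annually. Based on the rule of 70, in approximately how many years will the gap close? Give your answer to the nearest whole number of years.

approximately 108 years

Varnholm gains on Pelagos at 4.6% − 2% = 2.6 points a year.
At that relative rate the gap halves every 70/2.6 ≈ 26.92 years.
A 16× gap closes after 4 halvings: 4 × 26.92 ≈ 108 years.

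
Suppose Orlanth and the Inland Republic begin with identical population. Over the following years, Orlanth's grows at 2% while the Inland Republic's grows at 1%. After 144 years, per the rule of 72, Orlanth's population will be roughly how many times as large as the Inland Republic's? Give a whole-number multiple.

around 4 times

Only the 1-point difference matters.
72/1 ≈ 72.00 years per doubling of the ratio; 144 years gives 2.00 doublings, so ≈ 4×.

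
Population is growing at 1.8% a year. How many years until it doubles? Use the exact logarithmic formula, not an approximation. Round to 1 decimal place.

38.9 years

t = ln(2) / ln(1 + 0.018) = 0.6931 / 0.017840 ≈ 38.85.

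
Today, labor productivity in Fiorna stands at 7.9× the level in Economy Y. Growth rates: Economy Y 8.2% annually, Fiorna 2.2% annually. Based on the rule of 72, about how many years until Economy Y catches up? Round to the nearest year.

The growth-rate gap is 8.2% − 2.2% = 6 percentage points.
So the ratio between them halves every 72/6 ≈ 12.00 years.
A 7.9× gap takes log₂(7.9) ≈ 2.98 halvings to close: 2.98 × 12.00 ≈ 36 years.

about 36 years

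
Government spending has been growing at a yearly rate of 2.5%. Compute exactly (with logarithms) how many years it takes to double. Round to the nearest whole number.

t = ln(2) / ln(1 + 0.025) = 0.6931 / 0.024693 ≈ 28.07.
≈ 28 years.

28 years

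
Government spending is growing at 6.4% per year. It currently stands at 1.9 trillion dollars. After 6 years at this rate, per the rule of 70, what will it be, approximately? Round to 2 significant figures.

It doubles every 70/6.4 ≈ 10.94 years, so 6 years is 0.55 doublings.
2^0.55 ≈ 1.46; 1.9 × 1.46 ≈ 2.8 trillion dollars.

around 2.8 trillion dollars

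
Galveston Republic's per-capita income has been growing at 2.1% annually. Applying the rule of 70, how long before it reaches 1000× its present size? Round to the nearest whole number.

roughly 332 years

Doubling time ≈ 70/2.1 = 33.33 years.
Reaching 1000× takes log₂(1000) ≈ 9.97 doublings.
9.97 × 33.33 ≈ 332 years.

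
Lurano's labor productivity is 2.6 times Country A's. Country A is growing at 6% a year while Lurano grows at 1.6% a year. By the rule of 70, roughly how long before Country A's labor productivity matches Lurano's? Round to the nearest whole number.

≈ 22 years

Country A gains on Lurano at 6% − 1.6% = 4.4 points a year.
At that relative rate the gap halves every 70/4.4 ≈ 15.91 years.
A 2.6 times gap takes log₂(2.6) ≈ 1.38 halvings to close: 1.38 × 15.91 ≈ 22 years.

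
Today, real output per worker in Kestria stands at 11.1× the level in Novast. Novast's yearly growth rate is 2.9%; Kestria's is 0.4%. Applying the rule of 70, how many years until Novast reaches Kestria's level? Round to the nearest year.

What matters is the difference: 2.5 pp.
Rule of 70 on the gap: the ratio halves every 70/2.5 ≈ 28.00 years.
An 11.1× gap takes log₂(11.1) ≈ 3.47 halvings to close: 3.47 × 28.00 ≈ 97 years.

about 97 years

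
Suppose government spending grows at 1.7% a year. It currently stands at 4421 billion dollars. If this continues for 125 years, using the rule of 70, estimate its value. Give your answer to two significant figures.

roughly 36000 billion dollars

It doubles every 70/1.7 ≈ 41.18 years, so 125 years is 3.04 doublings.
2^3.04 ≈ 8.22; 4421 × 8.22 ≈ 36000 billion dollars.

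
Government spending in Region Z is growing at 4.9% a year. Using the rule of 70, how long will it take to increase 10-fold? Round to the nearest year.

47 years

Doubling time ≈ 70/4.9 = 14.29 years.
Reaching 10× takes log₂(10) ≈ 3.32 doublings.
3.32 × 14.29 ≈ 47 years.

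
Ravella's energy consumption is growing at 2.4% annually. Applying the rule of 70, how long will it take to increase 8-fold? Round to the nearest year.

around 88 years

Doubling time ≈ 70/2.4 = 29.17 years.
8× is 3 doublings, so 3 × 29.17 ≈ 88 years.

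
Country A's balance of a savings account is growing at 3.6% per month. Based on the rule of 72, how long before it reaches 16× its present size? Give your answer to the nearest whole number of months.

≈ 80 months

At 3.6% it doubles every 72/3.6 ≈ 20.00 months.
16 = 2^4, so 4 doublings → 80 months.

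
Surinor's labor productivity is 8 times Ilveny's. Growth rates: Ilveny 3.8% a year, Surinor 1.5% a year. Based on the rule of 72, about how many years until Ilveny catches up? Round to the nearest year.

roughly 94 years

Ilveny gains on Surinor at 3.8% − 1.5% = 2.3 points a year.
At that relative rate the gap halves every 72/2.3 ≈ 31.30 years.
An 8 times gap closes after 3 halvings: 3 × 31.30 ≈ 94 years.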